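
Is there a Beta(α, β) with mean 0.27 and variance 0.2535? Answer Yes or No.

The Beta variance bound is σ² < μ(1−μ).
Here μ(1−μ) = 0.27×0.73 = 0.1971, and 0.2535 ≥ 0.1971.

No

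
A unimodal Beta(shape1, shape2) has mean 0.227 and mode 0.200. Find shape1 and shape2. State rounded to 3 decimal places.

With s = shape1+shape2: μ = shape1/s and mode = (shape1−1)/(s−2). Eliminating shape1 = μs,
μs − 1 = m(s−2) ⇒ s(μ−m) = 1−2m ⇒ s = 0.600/0.027 = 22.2222.
So shape1 = μs = 5.044, shape2 = (1−μ)s = 17.178.

shape1 = 5.044, shape2 = 17.178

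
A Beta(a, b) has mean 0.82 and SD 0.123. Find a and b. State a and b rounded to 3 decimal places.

a = 7.180, b = 1.576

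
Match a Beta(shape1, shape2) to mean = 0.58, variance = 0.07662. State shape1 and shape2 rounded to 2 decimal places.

shape1 = 1.26, shape2 = 0.92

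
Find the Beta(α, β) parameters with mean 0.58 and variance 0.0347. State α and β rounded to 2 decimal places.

α = 3.49, β = 2.53

Let s = α+β. The Beta variance is μ(1−μ)/(s+1).
So s+1 = μ(1−μ)/σ² = (0.58×0.42)/0.0347 = 0.2436/0.0347 = 7.0202, giving s = 6.0202.
Then α = μs = 0.58×6.0202 = 3.49 and β = (1−μ)s = 0.42×6.0202 = 2.53.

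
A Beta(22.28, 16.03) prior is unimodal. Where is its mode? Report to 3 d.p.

With α,β > 1, mode = (α−1)/(α+β−2) = 21.28/36.31 = 0.586.

0.586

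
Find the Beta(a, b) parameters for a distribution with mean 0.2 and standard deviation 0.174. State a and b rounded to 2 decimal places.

a = 0.86, b = 3.43

σ² = 0.174² = 0.030276.
With s = a+b, Var = μ(1−μ)/(s+1), so s+1 = (0.2×0.8)/0.030276 = 5.2847 and s = 4.2847.
a = μs = 0.86, b = (1−μ)s = 3.43.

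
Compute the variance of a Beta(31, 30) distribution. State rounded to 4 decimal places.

α+β = 61 and αβ = 930, so Var = αβ/[(α+β)²(α+β+1)] = 930/230702 = 0.0040.

0.0040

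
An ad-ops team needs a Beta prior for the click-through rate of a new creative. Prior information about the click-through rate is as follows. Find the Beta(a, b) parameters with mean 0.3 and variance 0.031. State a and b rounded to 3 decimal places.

a = 1.732, b = 4.042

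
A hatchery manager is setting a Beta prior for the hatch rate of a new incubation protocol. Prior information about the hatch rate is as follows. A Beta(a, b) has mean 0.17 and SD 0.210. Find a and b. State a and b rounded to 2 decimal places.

First σ² = 0.044100. Setting a = μn, b = (1−μ)n with n = a+b,
μ(1−μ)/(n+1) = 0.044100 ⇒ n+1 = 0.1411/0.044100 = 3.1995 ⇒ n = 2.1995.
Hence a = 0.17×2.1995 = 0.37, b = 0.83×2.1995 = 1.83.

a = 0.37, b = 1.83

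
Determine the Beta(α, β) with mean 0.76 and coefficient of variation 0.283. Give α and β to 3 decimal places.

α = 2.237, β = 0.706

σ = CV·μ = 0.283×0.76 = 0.21508, so σ² = 0.046259.
s+1 = μ(1−μ)/σ² = 0.1824/0.046259 = 3.9430, so s = α+β = 2.9430.
α = μs = 2.237, β = (1−μ)s = 0.706.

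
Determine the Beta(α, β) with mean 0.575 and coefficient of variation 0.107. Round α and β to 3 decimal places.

σ = CV·μ = 0.107×0.575 = 0.06152, so σ² = 0.003785.
s+1 = μ(1−μ)/σ² = 0.244375/0.003785 = 64.5585, so s = α+β = 63.5585.
α = μs = 36.546, β = (1−μ)s = 27.012.

α = 36.546, β = 27.012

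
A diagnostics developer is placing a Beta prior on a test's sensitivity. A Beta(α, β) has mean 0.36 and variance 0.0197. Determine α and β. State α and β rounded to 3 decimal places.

By moment matching, α+β = μ(1−μ)/σ² − 1 = (0.36·0.64)/0.0197 − 1 = 11.6954 − 1 = 10.6954.
Since α/(α+β) = μ, α = 0.36·10.6954 = 3.850 and β = 0.64·10.6954 = 6.845.

α = 3.850, β = 6.845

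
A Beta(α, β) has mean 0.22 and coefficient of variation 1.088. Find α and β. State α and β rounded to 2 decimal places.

σ = CV·μ = 1.088×0.22 = 0.23936, so σ² = 0.057293.
s+1 = μ(1−μ)/σ² = 0.1716/0.057293 = 2.9951, so s = α+β = 1.9951.
α = μs = 0.44, β = (1−μ)s = 1.56.

α = 0.44, β = 1.56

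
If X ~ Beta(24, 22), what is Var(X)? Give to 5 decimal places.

0.00531

Var = αβ/[(α+β)²(α+β+1)] = (24×22)/(46²×47) = 528/99452 = 0.00531.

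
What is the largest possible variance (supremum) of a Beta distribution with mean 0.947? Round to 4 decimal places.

For fixed mean μ the Beta variance is μ(1−μ)/(α+β+1), increasing as α+β decreases.
Its least upper bound (not attained) is μ(1−μ) = 0.947·0.053 = 0.0502.

0.0502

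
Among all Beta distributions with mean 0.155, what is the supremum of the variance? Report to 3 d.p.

0.131

For fixed mean μ the Beta variance is μ(1−μ)/(α+β+1), increasing as α+β decreases.
Its least upper bound (not attained) is μ(1−μ) = 0.155·0.845 = 0.131.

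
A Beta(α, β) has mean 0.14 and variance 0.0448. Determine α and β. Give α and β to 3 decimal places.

α = 0.236, β = 1.451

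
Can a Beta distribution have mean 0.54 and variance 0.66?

No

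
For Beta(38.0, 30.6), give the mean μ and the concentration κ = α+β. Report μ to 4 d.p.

κ = α+β = 38.0+30.6 = 68.6; μ = α/κ = 38.0/68.6 = 0.5539.

μ = 0.5539, κ = 68.6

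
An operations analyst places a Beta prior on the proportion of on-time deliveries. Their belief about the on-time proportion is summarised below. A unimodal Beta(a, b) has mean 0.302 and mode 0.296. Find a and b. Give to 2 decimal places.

a = 20.54, b = 47.46

Let s = a+b. Mean gives a = μs = 0.302s; mode gives (a−1)/(s−2) = 0.296.
Substituting: 0.302s − 1 = 0.296(s−2) = 0.296s − 0.592, so 0.006s = 0.408 and s = 68.0000.
Then a = 0.302×68.0000 = 20.54 and b = s−a = 47.46.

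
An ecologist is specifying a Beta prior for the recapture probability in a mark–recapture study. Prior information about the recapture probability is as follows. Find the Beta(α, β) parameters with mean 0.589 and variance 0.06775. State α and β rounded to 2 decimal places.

By moment matching, α+β = μ(1−μ)/σ² − 1 = (0.589·0.411)/0.06775 − 1 = 3.5731 − 1 = 2.5731.
Since α/(α+β) = μ, α = 0.589·2.5731 = 1.52 and β = 0.411·2.5731 = 1.06.

α = 1.52, β = 1.06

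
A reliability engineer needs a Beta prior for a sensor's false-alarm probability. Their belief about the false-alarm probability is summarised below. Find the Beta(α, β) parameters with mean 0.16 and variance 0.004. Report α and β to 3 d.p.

Let s = α+β. The Beta variance is μ(1−μ)/(s+1).
So s+1 = μ(1−μ)/σ² = (0.16×0.84)/0.004 = 0.1344/0.004 = 33.6000, giving s = 32.6000.
Then α = μs = 0.16×32.6000 = 5.216 and β = (1−μ)s = 0.84×32.6000 = 27.384.

α = 5.216, β = 27.384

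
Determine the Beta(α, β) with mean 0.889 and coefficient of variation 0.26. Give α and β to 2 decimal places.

σ = CV·μ = 0.26×0.889 = 0.23114, so σ² = 0.053426.
s+1 = μ(1−μ)/σ² = 0.098679/0.053426 = 1.8470, so s = α+β = 0.8470.
α = μs = 0.75, β = (1−μ)s = 0.09.

α = 0.75, β = 0.09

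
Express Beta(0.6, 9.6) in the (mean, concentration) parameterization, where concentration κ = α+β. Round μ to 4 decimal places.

κ = α+β = 0.6+9.6 = 10.2; μ = α/κ = 0.6/10.2 = 0.0588.

μ = 0.0588, κ = 10.2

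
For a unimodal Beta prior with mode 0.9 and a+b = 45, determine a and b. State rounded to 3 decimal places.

a = 39.700, b = 5.300

Since the density peak of Beta(a,b) is at (a−1)/(a+b−2),
a = 1 + 0.9(45−2) = 39.700 and b = 45 − 39.700 = 5.300.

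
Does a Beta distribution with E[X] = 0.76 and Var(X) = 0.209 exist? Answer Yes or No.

No

The Beta variance bound is σ² < μ(1−μ).
Here μ(1−μ) = 0.76×0.24 = 0.1824, and 0.209 ≥ 0.1824.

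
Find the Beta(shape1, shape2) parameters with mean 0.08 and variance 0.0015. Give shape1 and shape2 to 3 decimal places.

shape1 = 3.845, shape2 = 44.221

By moment matching, shape1+shape2 = μ(1−μ)/σ² − 1 = (0.08·0.92)/0.0015 − 1 = 49.0667 − 1 = 48.0667.
Since shape1/(shape1+shape2) = μ, shape1 = 0.08·48.0667 = 3.845 and shape2 = 0.92·48.0667 = 44.221.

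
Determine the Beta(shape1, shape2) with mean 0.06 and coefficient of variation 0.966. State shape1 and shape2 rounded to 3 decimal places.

shape1 = 0.947, shape2 = 14.842

σ = CV·μ = 0.966×0.06 = 0.05796, so σ² = 0.003359.
s+1 = μ(1−μ)/σ² = 0.0564/0.003359 = 16.7889, so s = shape1+shape2 = 15.7889.
shape1 = μs = 0.947, shape2 = (1−μ)s = 14.842.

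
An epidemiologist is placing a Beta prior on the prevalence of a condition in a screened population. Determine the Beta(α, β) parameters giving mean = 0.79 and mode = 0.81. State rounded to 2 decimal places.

Let s = α+β. Mean gives α = μs = 0.79s; mode gives (α−1)/(s−2) = 0.81.
Substituting: 0.79s − 1 = 0.81(s−2) = 0.81s − 1.62, so -0.02s = -0.62 and s = 31.0000.
Then α = 0.79×31.0000 = 24.49 and β = s−α = 6.51.

α = 24.49, β = 6.51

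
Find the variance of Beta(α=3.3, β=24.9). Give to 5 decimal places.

0.00354

Var = αβ/[(α+β)²(α+β+1)] = (3.3×24.9)/(28.2²×29.2) = 82.17/23221.008 = 0.00354.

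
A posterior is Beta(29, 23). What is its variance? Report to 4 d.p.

0.0047

Var = αβ/[(α+β)²(α+β+1)] = (29×23)/(52²×53) = 667/143312 = 0.0047.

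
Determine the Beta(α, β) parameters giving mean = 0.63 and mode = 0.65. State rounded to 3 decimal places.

α = 9.450, β = 5.550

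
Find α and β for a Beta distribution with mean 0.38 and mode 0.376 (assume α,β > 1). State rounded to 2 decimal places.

α = 23.56, β = 38.44

Let s = α+β. Mean gives α = μs = 0.38s; mode gives (α−1)/(s−2) = 0.376.
Substituting: 0.38s − 1 = 0.376(s−2) = 0.376s − 0.752, so 0.004s = 0.248 and s = 62.0000.
Then α = 0.38×62.0000 = 23.56 and β = s−α = 38.44.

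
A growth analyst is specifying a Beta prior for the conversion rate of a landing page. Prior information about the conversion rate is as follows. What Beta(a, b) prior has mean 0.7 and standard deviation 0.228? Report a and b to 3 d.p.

a = 2.128, b = 0.912

Variance = 0.228² = 0.051984. The moment-matching identity a+b = μ(1−μ)/Var − 1 gives
a+b = 0.21/0.051984 − 1 = 3.0397, so a = μ·3.0397 = 2.128 and b = (1−μ)·3.0397 = 0.912.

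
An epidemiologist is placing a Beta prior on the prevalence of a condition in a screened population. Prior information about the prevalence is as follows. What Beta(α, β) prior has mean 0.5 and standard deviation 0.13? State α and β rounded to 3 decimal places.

First σ² = 0.0169. Setting α = μn, β = (1−μ)n with n = α+β,
μ(1−μ)/(n+1) = 0.0169 ⇒ n+1 = 0.25/0.0169 = 14.7929 ⇒ n = 13.7929.
Hence α = 0.5×13.7929 = 6.896, β = 0.5×13.7929 = 6.896.

α = 6.896, β = 6.896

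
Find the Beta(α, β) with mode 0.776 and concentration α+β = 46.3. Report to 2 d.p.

Since the density peak of Beta(α,β) is at (α−1)/(α+β−2),
α = 1 + 0.776(46.3−2) = 35.38 and β = 46.3 − 35.38 = 10.92.

α = 35.38, β = 10.92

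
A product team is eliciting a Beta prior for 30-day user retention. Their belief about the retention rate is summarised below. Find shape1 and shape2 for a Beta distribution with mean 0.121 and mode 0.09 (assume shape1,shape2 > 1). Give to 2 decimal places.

shape1 = 3.20, shape2 = 23.25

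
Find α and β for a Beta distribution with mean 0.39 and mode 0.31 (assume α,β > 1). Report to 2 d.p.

Let s = α+β. Mean gives α = μs = 0.39s; mode gives (α−1)/(s−2) = 0.31.
Substituting: 0.39s − 1 = 0.31(s−2) = 0.31s − 0.62, so 0.08s = 0.38 and s = 4.7500.
Then α = 0.39×4.7500 = 1.85 and β = s−α = 2.90.

α = 1.85, β = 2.90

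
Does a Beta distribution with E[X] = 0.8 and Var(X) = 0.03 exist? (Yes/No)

Yes

The Beta variance bound is σ² < μ(1−μ).
Here μ(1−μ) = 0.8×0.2 = 0.16, and 0.03 < 0.16.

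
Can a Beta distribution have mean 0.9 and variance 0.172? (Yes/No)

A Beta with mean μ has variance μ(1−μ)/(α+β+1) < μ(1−μ).
Here μ(1−μ) = 0.9×0.1 = 0.09, and 0.172 ≥ 0.09.

No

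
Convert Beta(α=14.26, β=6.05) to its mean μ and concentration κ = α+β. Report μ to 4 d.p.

μ = 0.7021, κ = 20.31

κ = α+β = 14.26+6.05 = 20.31; μ = α/κ = 14.26/20.31 = 0.7021.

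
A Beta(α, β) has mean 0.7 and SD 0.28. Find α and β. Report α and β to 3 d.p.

α = 1.175, β = 0.504

σ² = 0.28² = 0.0784.
With s = α+β, Var = μ(1−μ)/(s+1), so s+1 = (0.7×0.3)/0.0784 = 2.6786 and s = 1.6786.
α = μs = 1.175, β = (1−μ)s = 0.504.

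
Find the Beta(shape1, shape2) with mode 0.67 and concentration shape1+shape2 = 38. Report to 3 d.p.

shape1 = 25.120, shape2 = 12.880

For shape1,shape2>1 the mode is (shape1−1)/(shape1+shape2−2), so shape1 = mode·(κ−2)+1 = 0.67×36+1 = 25.120.
And shape2 = (1−mode)·(κ−2)+1 = 0.33×36+1 = 12.880.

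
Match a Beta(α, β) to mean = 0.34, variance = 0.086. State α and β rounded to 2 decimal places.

By moment matching, α+β = μ(1−μ)/σ² − 1 = (0.34·0.66)/0.086 − 1 = 2.6093 − 1 = 1.6093.
Since α/(α+β) = μ, α = 0.34·1.6093 = 0.55 and β = 0.66·1.6093 = 1.06.

α = 0.55, β = 1.06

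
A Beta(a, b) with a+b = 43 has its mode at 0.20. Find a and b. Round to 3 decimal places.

For a,b>1 the mode is (a−1)/(a+b−2), so a = mode·(κ−2)+1 = 0.20×41+1 = 9.200.
And b = (1−mode)·(κ−2)+1 = 0.80×41+1 = 33.800.

a = 9.200, b = 33.800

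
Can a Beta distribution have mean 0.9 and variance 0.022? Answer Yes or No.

Yes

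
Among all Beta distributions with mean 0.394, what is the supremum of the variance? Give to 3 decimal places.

0.239

For fixed mean μ the Beta variance is μ(1−μ)/(α+β+1), increasing as α+β decreases.
Its least upper bound (not attained) is μ(1−μ) = 0.394·0.606 = 0.239.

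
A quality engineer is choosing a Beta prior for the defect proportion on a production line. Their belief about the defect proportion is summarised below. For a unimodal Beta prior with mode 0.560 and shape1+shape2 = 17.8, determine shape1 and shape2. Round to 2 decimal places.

shape1 = 9.85, shape2 = 7.95

For shape1,shape2>1 the mode is (shape1−1)/(shape1+shape2−2), so shape1 = mode·(κ−2)+1 = 0.560×15.8+1 = 9.85.
And shape2 = (1−mode)·(κ−2)+1 = 0.440×15.8+1 = 7.95.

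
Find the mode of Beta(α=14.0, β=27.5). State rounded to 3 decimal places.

The density x^(α−1)(1−x)^(β−1) is maximised at (α−1)/(α+β−2) = 13.0/39.5 = 0.329.

0.329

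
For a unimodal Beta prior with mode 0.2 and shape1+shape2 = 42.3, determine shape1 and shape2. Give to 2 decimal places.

Mode = (shape1−1)/(κ−2) with κ = shape1+shape2, so shape1−1 = 0.2·40.3 = 8.06.
shape1 = 9.06; shape2 = κ − shape1 = 33.24.

shape1 = 9.06, shape2 = 33.24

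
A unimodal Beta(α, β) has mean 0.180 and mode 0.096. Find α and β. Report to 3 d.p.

α = 1.731, β = 7.888

Let s = α+β. Mean gives α = μs = 0.180s; mode gives (α−1)/(s−2) = 0.096.
Substituting: 0.180s − 1 = 0.096(s−2) = 0.096s − 0.192, so 0.084s = 0.808 and s = 9.6190.
Then α = 0.180×9.6190 = 1.731 and β = s−α = 7.888.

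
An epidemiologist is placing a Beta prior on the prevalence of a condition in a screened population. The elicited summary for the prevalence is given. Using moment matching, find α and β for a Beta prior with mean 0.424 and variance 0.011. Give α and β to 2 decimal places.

α = 8.99, β = 12.21

Write ν = α+β; then α = μν and Var = μ(1−μ)/(ν+1).
ν = μ(1−μ)/Var − 1 = 0.244224/0.011 − 1 = 21.2022.
α = 0.424·21.2022 = 8.99, β = 0.576·21.2022 = 12.21.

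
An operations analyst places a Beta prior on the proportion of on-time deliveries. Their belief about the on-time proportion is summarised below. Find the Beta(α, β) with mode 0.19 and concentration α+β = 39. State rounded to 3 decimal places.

α = 8.030, β = 30.970

For α,β>1 the mode is (α−1)/(α+β−2), so α = mode·(κ−2)+1 = 0.19×37+1 = 8.030.
And β = (1−mode)·(κ−2)+1 = 0.81×37+1 = 30.970.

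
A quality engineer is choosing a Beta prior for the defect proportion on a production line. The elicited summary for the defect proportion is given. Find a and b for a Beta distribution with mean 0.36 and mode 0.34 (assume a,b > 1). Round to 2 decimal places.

Let s = a+b. Mean gives a = μs = 0.36s; mode gives (a−1)/(s−2) = 0.34.
Substituting: 0.36s − 1 = 0.34(s−2) = 0.34s − 0.68, so 0.02s = 0.32 and s = 16.0000.
Then a = 0.36×16.0000 = 5.76 and b = s−a = 10.24.

a = 5.76, b = 10.24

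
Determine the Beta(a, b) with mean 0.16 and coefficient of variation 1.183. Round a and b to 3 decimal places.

a = 0.440, b = 2.311

Var = (CV·μ)² = (1.183×0.16)² = 0.035827.
a+b = μ(1−μ)/Var − 1 = 0.1344/0.035827 − 1 = 2.7514.
Thus a = 0.16·2.7514 = 0.440 and b = 0.84·2.7514 = 2.311.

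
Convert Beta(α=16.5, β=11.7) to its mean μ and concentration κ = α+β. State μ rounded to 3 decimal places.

μ = 0.585, κ = 28.2

κ = α+β = 16.5+11.7 = 28.2; μ = α/κ = 16.5/28.2 = 0.585.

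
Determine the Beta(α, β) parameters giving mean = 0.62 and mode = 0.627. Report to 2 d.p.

α = 22.50, β = 13.79

Let s = α+β. Mean gives α = μs = 0.62s; mode gives (α−1)/(s−2) = 0.627.
Substituting: 0.62s − 1 = 0.627(s−2) = 0.627s − 1.254, so -0.007s = -0.254 and s = 36.2857.
Then α = 0.62×36.2857 = 22.50 and β = s−α = 13.79.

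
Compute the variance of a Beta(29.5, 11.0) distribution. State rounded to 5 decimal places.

Var = αβ/[(α+β)²(α+β+1)] = (29.5×11.0)/(40.5²×41.5) = 324.50/68070.375 = 0.00477.

0.00477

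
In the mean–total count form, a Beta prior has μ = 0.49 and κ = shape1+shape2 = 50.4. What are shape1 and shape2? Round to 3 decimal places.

shape1 = 24.696, shape2 = 25.704

shape1 = μκ = 0.49×50.4 = 24.696 and shape2 = (1−μ)κ = 0.51×50.4 = 25.704.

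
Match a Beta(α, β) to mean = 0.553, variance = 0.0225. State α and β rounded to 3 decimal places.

By moment matching, α+β = μ(1−μ)/σ² − 1 = (0.553·0.447)/0.0225 − 1 = 10.9863 − 1 = 9.9863.
Since α/(α+β) = μ, α = 0.553·9.9863 = 5.522 and β = 0.447·9.9863 = 4.464.

α = 5.522, β = 4.464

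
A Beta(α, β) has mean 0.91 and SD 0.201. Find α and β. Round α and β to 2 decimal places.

α = 0.93, β = 0.09

Variance = 0.201² = 0.040401. The moment-matching identity α+β = μ(1−μ)/Var − 1 gives
α+β = 0.0819/0.040401 − 1 = 1.0272, so α = μ·1.0272 = 0.93 and β = (1−μ)·1.0272 = 0.09.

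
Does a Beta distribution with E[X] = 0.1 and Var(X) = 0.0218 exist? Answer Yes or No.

Yes

For any Beta, Var(X) < E[X]·(1−E[X]).
Here μ(1−μ) = 0.1×0.9 = 0.09, and 0.0218 < 0.09.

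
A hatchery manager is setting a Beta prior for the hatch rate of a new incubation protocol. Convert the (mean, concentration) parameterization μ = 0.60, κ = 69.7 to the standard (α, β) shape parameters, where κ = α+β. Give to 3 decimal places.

α = 41.820, β = 27.880

α = μκ = 0.60×69.7 = 41.820 and β = (1−μ)κ = 0.40×69.7 = 27.880.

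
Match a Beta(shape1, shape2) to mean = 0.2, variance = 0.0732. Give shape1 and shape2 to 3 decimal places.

Write ν = shape1+shape2; then shape1 = μν and Var = μ(1−μ)/(ν+1).
ν = μ(1−μ)/Var − 1 = 0.16/0.0732 − 1 = 1.1858.
shape1 = 0.2·1.1858 = 0.237, shape2 = 0.8·1.1858 = 0.949.

shape1 = 0.237, shape2 = 0.949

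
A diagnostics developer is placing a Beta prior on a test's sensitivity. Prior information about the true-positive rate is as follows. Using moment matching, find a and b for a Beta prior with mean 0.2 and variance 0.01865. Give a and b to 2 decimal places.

a = 1.52, b = 6.06

By moment matching, a+b = μ(1−μ)/σ² − 1 = (0.2·0.8)/0.01865 − 1 = 8.5791 − 1 = 7.5791.
Since a/(a+b) = μ, a = 0.2·7.5791 = 1.52 and b = 0.8·7.5791 = 6.06.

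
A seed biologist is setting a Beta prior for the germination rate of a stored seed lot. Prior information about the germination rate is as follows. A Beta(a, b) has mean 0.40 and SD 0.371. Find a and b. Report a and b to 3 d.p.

a = 0.297, b = 0.446

σ² = 0.371² = 0.137641.
With s = a+b, Var = μ(1−μ)/(s+1), so s+1 = (0.40×0.60)/0.137641 = 1.7437 and s = 0.7437.
a = μs = 0.297, b = (1−μ)s = 0.446.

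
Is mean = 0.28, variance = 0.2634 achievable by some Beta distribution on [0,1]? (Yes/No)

The Beta variance bound is σ² < μ(1−μ).
Here μ(1−μ) = 0.28×0.72 = 0.2016, and 0.2634 ≥ 0.2016.

No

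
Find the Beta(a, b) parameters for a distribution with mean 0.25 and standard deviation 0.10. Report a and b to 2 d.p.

a = 4.44, b = 13.31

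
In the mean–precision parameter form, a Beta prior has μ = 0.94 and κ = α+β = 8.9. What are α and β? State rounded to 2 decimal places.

α = 8.37, β = 0.53

α = μκ = 0.94×8.9 = 8.37 and β = (1−μ)κ = 0.06×8.9 = 0.53.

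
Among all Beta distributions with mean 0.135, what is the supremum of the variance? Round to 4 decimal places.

0.1168

For fixed mean μ the Beta variance is μ(1−μ)/(α+β+1), increasing as α+β decreases.
Its least upper bound (not attained) is μ(1−μ) = 0.135·0.865 = 0.1168.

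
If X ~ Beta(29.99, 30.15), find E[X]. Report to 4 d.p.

0.4987

E[X] = α/(α+β) = 29.99/60.14 = 0.4987.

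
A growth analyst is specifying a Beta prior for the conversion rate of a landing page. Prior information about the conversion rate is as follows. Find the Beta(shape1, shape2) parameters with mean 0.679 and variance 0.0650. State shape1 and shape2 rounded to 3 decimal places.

Let s = shape1+shape2. The Beta variance is μ(1−μ)/(s+1).
So s+1 = μ(1−μ)/σ² = (0.679×0.321)/0.0650 = 0.217959/0.0650 = 3.3532, giving s = 2.3532.
Then shape1 = μs = 0.679×2.3532 = 1.598 and shape2 = (1−μ)s = 0.321×2.3532 = 0.755.

shape1 = 1.598, shape2 = 0.755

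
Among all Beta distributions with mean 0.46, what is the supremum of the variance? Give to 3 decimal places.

0.248

Var = μ(1−μ)/(α+β+1), which approaches μ(1−μ) as α+β → 0.
So the supremum is μ(1−μ) = 0.46×0.54 = 0.248.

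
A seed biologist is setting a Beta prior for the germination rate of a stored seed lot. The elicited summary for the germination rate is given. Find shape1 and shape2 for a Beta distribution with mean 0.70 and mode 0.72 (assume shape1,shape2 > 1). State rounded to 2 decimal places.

shape1 = 15.40, shape2 = 6.60

With s = shape1+shape2: μ = shape1/s and mode = (shape1−1)/(s−2). Eliminating shape1 = μs,
μs − 1 = m(s−2) ⇒ s(μ−m) = 1−2m ⇒ s = -0.44/-0.02 = 22.0000.
So shape1 = μs = 15.40, shape2 = (1−μ)s = 6.60.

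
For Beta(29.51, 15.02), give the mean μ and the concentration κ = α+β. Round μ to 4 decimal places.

κ = α+β = 29.51+15.02 = 44.53; μ = α/κ = 29.51/44.53 = 0.6627.

μ = 0.6627, κ = 44.53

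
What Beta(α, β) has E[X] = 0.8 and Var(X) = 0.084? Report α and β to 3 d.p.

α = 0.724, β = 0.181

By moment matching, α+β = μ(1−μ)/σ² − 1 = (0.8·0.2)/0.084 − 1 = 1.9048 − 1 = 0.9048.
Since α/(α+β) = μ, α = 0.8·0.9048 = 0.724 and β = 0.2·0.9048 = 0.181.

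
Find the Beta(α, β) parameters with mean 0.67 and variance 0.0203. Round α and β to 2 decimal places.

α = 6.63, β = 3.26

By moment matching, α+β = μ(1−μ)/σ² − 1 = (0.67·0.33)/0.0203 − 1 = 10.8916 − 1 = 9.8916.
Since α/(α+β) = μ, α = 0.67·9.8916 = 6.63 and β = 0.33·9.8916 = 3.26.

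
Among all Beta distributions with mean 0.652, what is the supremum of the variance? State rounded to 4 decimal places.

For fixed mean μ the Beta variance is μ(1−μ)/(α+β+1), increasing as α+β decreases.
Its least upper bound (not attained) is μ(1−μ) = 0.652·0.348 = 0.2269.

0.2269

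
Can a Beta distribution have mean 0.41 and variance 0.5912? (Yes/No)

A Beta with mean μ has variance μ(1−μ)/(α+β+1) < μ(1−μ).
Here μ(1−μ) = 0.41×0.59 = 0.2419, and 0.5912 ≥ 0.2419.

No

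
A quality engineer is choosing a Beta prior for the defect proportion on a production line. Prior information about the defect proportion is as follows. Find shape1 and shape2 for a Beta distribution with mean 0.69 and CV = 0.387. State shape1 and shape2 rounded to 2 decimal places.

shape1 = 1.38, shape2 = 0.62

σ = CV·μ = 0.387×0.69 = 0.26703, so σ² = 0.071305.
s+1 = μ(1−μ)/σ² = 0.2139/0.071305 = 2.9998, so s = shape1+shape2 = 1.9998.
shape1 = μs = 1.38, shape2 = (1−μ)s = 0.62.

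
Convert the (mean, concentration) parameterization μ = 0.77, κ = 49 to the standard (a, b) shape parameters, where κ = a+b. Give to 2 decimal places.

a = 37.73, b = 11.27

Split κ in proportion μ : (1−μ): a = 0.77·49 = 37.73, b = 49 − 37.73 = 11.27.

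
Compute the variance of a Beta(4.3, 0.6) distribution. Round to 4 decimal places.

μ = 4.3/4.9 = 0.877551; Var = μ(1−μ)/(α+β+1) = 0.1074552/5.9 = 0.0182.

0.0182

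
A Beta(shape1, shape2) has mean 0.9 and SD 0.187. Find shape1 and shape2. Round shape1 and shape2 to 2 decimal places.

shape1 = 1.42, shape2 = 0.16

σ² = 0.187² = 0.034969.
With s = shape1+shape2, Var = μ(1−μ)/(s+1), so s+1 = (0.9×0.1)/0.034969 = 2.5737 and s = 1.5737.
shape1 = μs = 1.42, shape2 = (1−μ)s = 0.16.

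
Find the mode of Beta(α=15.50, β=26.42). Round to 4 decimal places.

0.3632

With α,β > 1, mode = (α−1)/(α+β−2) = 14.50/39.92 = 0.3632.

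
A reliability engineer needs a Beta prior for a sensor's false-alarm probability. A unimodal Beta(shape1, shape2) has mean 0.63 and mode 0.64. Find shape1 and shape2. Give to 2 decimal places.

shape1 = 17.64, shape2 = 10.36

With s = shape1+shape2: μ = shape1/s and mode = (shape1−1)/(s−2). Eliminating shape1 = μs,
μs − 1 = m(s−2) ⇒ s(μ−m) = 1−2m ⇒ s = -0.28/-0.01 = 28.0000.
So shape1 = μs = 17.64, shape2 = (1−μ)s = 10.36.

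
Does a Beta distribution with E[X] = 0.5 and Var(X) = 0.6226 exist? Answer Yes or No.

No

A Beta with mean μ has variance μ(1−μ)/(α+β+1) < μ(1−μ).
Here μ(1−μ) = 0.5×0.5 = 0.25, and 0.6226 ≥ 0.25.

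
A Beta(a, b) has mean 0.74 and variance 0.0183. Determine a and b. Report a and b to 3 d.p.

a = 7.040, b = 2.474

By moment matching, a+b = μ(1−μ)/σ² − 1 = (0.74·0.26)/0.0183 − 1 = 10.5137 − 1 = 9.5137.
Since a/(a+b) = μ, a = 0.74·9.5137 = 7.040 and b = 0.26·9.5137 = 2.474.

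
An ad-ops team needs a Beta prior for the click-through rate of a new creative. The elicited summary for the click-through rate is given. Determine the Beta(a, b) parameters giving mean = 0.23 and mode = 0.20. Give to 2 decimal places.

Let s = a+b. Mean gives a = μs = 0.23s; mode gives (a−1)/(s−2) = 0.20.
Substituting: 0.23s − 1 = 0.20(s−2) = 0.20s − 0.40, so 0.03s = 0.60 and s = 20.0000.
Then a = 0.23×20.0000 = 4.60 and b = s−a = 15.40.

a = 4.60, b = 15.40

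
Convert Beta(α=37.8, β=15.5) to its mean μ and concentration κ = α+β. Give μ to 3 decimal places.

μ = 0.709, κ = 53.3

κ = α+β = 37.8+15.5 = 53.3; μ = α/κ = 37.8/53.3 = 0.709.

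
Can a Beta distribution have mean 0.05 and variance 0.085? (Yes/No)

No

The Beta variance bound is σ² < μ(1−μ).
Here μ(1−μ) = 0.05×0.95 = 0.0475, and 0.085 ≥ 0.0475.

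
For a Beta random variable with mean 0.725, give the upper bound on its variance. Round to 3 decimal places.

0.199

For fixed mean μ the Beta variance is μ(1−μ)/(α+β+1), increasing as α+β decreases.
Its least upper bound (not attained) is μ(1−μ) = 0.725·0.275 = 0.199.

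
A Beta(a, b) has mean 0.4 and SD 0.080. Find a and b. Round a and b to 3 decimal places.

a = 14.600, b = 21.900

Variance = 0.080² = 0.006400. The moment-matching identity a+b = μ(1−μ)/Var − 1 gives
a+b = 0.24/0.006400 − 1 = 36.5000, so a = μ·36.5000 = 14.600 and b = (1−μ)·36.5000 = 21.900.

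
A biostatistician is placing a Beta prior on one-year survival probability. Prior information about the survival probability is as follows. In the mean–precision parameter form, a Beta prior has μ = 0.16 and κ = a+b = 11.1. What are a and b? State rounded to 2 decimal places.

Split κ in proportion μ : (1−μ): a = 0.16·11.1 = 1.78, b = 11.1 − 1.78 = 9.32.

a = 1.78, b = 9.32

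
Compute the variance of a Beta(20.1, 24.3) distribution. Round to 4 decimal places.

α+β = 44.4 and αβ = 488.43, so Var = αβ/[(α+β)²(α+β+1)] = 488.43/89499.744 = 0.0055.

0.0055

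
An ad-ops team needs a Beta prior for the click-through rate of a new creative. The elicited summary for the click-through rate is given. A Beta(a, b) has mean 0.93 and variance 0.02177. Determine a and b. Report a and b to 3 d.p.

a = 1.851, b = 0.139

By moment matching, a+b = μ(1−μ)/σ² − 1 = (0.93·0.07)/0.02177 − 1 = 2.9904 − 1 = 1.9904.
Since a/(a+b) = μ, a = 0.93·1.9904 = 1.851 and b = 0.07·1.9904 = 0.139.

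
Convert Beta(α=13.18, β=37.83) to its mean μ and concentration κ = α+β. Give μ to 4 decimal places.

μ = 0.2584, κ = 51.01

κ = α+β = 13.18+37.83 = 51.01; μ = α/κ = 13.18/51.01 = 0.2584.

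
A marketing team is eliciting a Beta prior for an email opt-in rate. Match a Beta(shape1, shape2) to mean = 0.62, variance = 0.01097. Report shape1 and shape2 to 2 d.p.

shape1 = 12.70, shape2 = 7.78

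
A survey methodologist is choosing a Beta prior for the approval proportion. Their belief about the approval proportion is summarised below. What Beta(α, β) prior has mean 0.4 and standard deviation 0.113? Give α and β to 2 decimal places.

α = 7.12, β = 10.68

Variance = 0.113² = 0.012769. The moment-matching identity α+β = μ(1−μ)/Var − 1 gives
α+β = 0.24/0.012769 − 1 = 17.7955, so α = μ·17.7955 = 7.12 and β = (1−μ)·17.7955 = 10.68.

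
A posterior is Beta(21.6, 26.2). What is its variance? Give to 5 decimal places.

α+β = 47.8 and αβ = 565.92, so Var = αβ/[(α+β)²(α+β+1)] = 565.92/111500.192 = 0.00508.

0.00508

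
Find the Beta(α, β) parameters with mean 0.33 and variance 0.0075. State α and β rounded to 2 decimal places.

Let s = α+β. The Beta variance is μ(1−μ)/(s+1).
So s+1 = μ(1−μ)/σ² = (0.33×0.67)/0.0075 = 0.2211/0.0075 = 29.4800, giving s = 28.4800.
Then α = μs = 0.33×28.4800 = 9.40 and β = (1−μ)s = 0.67×28.4800 = 19.08.

α = 9.40, β = 19.08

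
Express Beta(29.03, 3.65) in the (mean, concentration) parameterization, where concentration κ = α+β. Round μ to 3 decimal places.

κ = α+β = 29.03+3.65 = 32.68; μ = α/κ = 29.03/32.68 = 0.888.

μ = 0.888, κ = 32.68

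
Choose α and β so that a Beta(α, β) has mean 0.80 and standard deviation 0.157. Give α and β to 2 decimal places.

α = 4.39, β = 1.10

σ² = 0.157² = 0.024649.
With s = α+β, Var = μ(1−μ)/(s+1), so s+1 = (0.80×0.20)/0.024649 = 6.4911 and s = 5.4911.
α = μs = 4.39, β = (1−μ)s = 1.10.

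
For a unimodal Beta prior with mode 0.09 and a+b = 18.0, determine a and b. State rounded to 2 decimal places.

a = 2.44, b = 15.56

For a,b>1 the mode is (a−1)/(a+b−2), so a = mode·(κ−2)+1 = 0.09×16.0+1 = 2.44.
And b = (1−mode)·(κ−2)+1 = 0.91×16.0+1 = 15.56.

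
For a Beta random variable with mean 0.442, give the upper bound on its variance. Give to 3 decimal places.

For fixed mean μ the Beta variance is μ(1−μ)/(α+β+1), increasing as α+β decreases.
Its least upper bound (not attained) is μ(1−μ) = 0.442·0.558 = 0.247.

0.247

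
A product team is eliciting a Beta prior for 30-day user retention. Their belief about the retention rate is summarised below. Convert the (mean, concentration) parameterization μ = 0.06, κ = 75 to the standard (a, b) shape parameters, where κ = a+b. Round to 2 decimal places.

a = μκ = 0.06×75 = 4.50 and b = (1−μ)κ = 0.94×75 = 70.50.

a = 4.50, b = 70.50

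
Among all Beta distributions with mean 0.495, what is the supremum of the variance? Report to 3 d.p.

For fixed mean μ the Beta variance is μ(1−μ)/(α+β+1), increasing as α+β decreases.
Its least upper bound (not attained) is μ(1−μ) = 0.495·0.505 = 0.250.

0.250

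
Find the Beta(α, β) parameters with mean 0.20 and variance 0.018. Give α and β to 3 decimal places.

α = 1.578, β = 6.311

Write ν = α+β; then α = μν and Var = μ(1−μ)/(ν+1).
ν = μ(1−μ)/Var − 1 = 0.1600/0.018 − 1 = 7.8889.
α = 0.20·7.8889 = 1.578, β = 0.80·7.8889 = 6.311.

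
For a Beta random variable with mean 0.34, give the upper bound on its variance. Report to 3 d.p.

0.224

For fixed mean μ the Beta variance is μ(1−μ)/(α+β+1), increasing as α+β decreases.
Its least upper bound (not attained) is μ(1−μ) = 0.34·0.66 = 0.224.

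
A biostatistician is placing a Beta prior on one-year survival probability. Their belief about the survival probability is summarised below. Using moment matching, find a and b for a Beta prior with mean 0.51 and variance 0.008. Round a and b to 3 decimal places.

a = 15.421, b = 14.816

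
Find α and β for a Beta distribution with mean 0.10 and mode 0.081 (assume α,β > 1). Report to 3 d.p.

α = 4.411, β = 39.695

Let s = α+β. Mean gives α = μs = 0.10s; mode gives (α−1)/(s−2) = 0.081.
Substituting: 0.10s − 1 = 0.081(s−2) = 0.081s − 0.162, so 0.019s = 0.838 and s = 44.1053.
Then α = 0.10×44.1053 = 4.411 and β = s−α = 39.695.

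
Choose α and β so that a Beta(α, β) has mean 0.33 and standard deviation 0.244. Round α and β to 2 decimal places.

First σ² = 0.059536. Setting α = μn, β = (1−μ)n with n = α+β,
μ(1−μ)/(n+1) = 0.059536 ⇒ n+1 = 0.2211/0.059536 = 3.7137 ⇒ n = 2.7137.
Hence α = 0.33×2.7137 = 0.90, β = 0.67×2.7137 = 1.82.

α = 0.90, β = 1.82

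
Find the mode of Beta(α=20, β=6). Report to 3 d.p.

0.792

With α,β > 1, mode = (α−1)/(α+β−2) = 19/24 = 0.792.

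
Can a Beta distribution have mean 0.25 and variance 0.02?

For any Beta, Var(X) < E[X]·(1−E[X]).
Here μ(1−μ) = 0.25×0.75 = 0.1875, and 0.02 < 0.1875.

Yes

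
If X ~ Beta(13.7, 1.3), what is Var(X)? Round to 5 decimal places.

0.00495

Var = αβ/[(α+β)²(α+β+1)] = (13.7×1.3)/(15.0²×16.0) = 17.81/3600.000 = 0.00495.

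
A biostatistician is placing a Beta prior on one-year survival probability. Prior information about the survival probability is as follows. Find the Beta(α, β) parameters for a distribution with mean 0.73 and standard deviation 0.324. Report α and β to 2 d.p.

σ² = 0.324² = 0.104976.
With s = α+β, Var = μ(1−μ)/(s+1), so s+1 = (0.73×0.27)/0.104976 = 1.8776 and s = 0.8776.
α = μs = 0.64, β = (1−μ)s = 0.24.

α = 0.64, β = 0.24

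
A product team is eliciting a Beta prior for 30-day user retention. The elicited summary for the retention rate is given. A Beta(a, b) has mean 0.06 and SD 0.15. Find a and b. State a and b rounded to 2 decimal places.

a = 0.09, b = 1.42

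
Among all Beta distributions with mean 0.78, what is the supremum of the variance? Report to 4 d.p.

0.1716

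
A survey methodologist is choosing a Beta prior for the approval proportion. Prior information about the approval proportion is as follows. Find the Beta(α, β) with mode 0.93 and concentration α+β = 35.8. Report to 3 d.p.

For α,β>1 the mode is (α−1)/(α+β−2), so α = mode·(κ−2)+1 = 0.93×33.8+1 = 32.434.
And β = (1−mode)·(κ−2)+1 = 0.07×33.8+1 = 3.366.

α = 32.434, β = 3.366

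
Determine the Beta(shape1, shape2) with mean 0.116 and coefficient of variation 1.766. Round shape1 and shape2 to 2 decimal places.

shape1 = 0.17, shape2 = 1.28

Var = (CV·μ)² = (1.766×0.116)² = 0.041966.
shape1+shape2 = μ(1−μ)/Var − 1 = 0.102544/0.041966 − 1 = 1.4435.
Thus shape1 = 0.116·1.4435 = 0.17 and shape2 = 0.884·1.4435 = 1.28.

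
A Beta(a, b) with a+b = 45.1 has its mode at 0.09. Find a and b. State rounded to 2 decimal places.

Since the density peak of Beta(a,b) is at (a−1)/(a+b−2),
a = 1 + 0.09(45.1−2) = 4.88 and b = 45.1 − 4.88 = 40.22.

a = 4.88, b = 40.22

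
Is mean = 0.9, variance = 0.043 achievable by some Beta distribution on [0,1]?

Yes

The Beta variance bound is σ² < μ(1−μ).
Here μ(1−μ) = 0.9×0.1 = 0.09, and 0.043 < 0.09.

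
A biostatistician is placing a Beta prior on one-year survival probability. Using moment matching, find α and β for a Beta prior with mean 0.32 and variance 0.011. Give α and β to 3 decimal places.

By moment matching, α+β = μ(1−μ)/σ² − 1 = (0.32·0.68)/0.011 − 1 = 19.7818 − 1 = 18.7818.
Since α/(α+β) = μ, α = 0.32·18.7818 = 6.010 and β = 0.68·18.7818 = 12.772.

α = 6.010, β = 12.772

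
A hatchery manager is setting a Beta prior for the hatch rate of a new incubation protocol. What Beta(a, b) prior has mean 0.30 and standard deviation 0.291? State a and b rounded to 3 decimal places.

First σ² = 0.084681. Setting a = μn, b = (1−μ)n with n = a+b,
μ(1−μ)/(n+1) = 0.084681 ⇒ n+1 = 0.2100/0.084681 = 2.4799 ⇒ n = 1.4799.
Hence a = 0.30×1.4799 = 0.444, b = 0.70×1.4799 = 1.036.

a = 0.444, b = 1.036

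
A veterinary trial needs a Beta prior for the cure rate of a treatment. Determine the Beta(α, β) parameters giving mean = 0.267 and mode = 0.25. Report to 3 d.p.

α = 7.853, β = 21.559

Let s = α+β. Mean gives α = μs = 0.267s; mode gives (α−1)/(s−2) = 0.25.
Substituting: 0.267s − 1 = 0.25(s−2) = 0.25s − 0.50, so 0.017s = 0.50 and s = 29.4118.
Then α = 0.267×29.4118 = 7.853 and β = s−α = 21.559.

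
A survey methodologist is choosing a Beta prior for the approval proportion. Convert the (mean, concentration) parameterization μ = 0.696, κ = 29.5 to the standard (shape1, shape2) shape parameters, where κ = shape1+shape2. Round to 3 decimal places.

shape1 = 20.532, shape2 = 8.968

Split κ in proportion μ : (1−μ): shape1 = 0.696·29.5 = 20.532, shape2 = 29.5 − 20.532 = 8.968.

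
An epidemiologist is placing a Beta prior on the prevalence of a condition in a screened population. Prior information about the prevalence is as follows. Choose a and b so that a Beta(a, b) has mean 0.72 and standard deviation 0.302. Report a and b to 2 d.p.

a = 0.87, b = 0.34

First σ² = 0.091204. Setting a = μn, b = (1−μ)n with n = a+b,
μ(1−μ)/(n+1) = 0.091204 ⇒ n+1 = 0.2016/0.091204 = 2.2104 ⇒ n = 1.2104.
Hence a = 0.72×1.2104 = 0.87, b = 0.28×1.2104 = 0.34.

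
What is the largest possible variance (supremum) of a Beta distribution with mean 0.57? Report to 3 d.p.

0.245

For fixed mean μ the Beta variance is μ(1−μ)/(α+β+1), increasing as α+β decreases.
Its least upper bound (not attained) is μ(1−μ) = 0.57·0.43 = 0.245.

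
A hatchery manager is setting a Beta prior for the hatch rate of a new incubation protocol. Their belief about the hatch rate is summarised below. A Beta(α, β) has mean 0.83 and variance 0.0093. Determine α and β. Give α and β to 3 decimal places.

Write ν = α+β; then α = μν and Var = μ(1−μ)/(ν+1).
ν = μ(1−μ)/Var − 1 = 0.1411/0.0093 − 1 = 14.1720.
α = 0.83·14.1720 = 11.763, β = 0.17·14.1720 = 2.409.

α = 11.763, β = 2.409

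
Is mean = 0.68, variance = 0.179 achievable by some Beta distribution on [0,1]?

A Beta with mean μ has variance μ(1−μ)/(α+β+1) < μ(1−μ).
Here μ(1−μ) = 0.68×0.32 = 0.2176, and 0.179 < 0.2176.

Yes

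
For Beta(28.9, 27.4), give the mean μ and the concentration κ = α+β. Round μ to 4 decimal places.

κ = α+β = 28.9+27.4 = 56.3; μ = α/κ = 28.9/56.3 = 0.5133.

μ = 0.5133, κ = 56.3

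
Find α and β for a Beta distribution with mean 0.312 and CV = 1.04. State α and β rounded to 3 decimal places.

Var = (CV·μ)² = (1.04×0.312)² = 0.105287.
α+β = μ(1−μ)/Var − 1 = 0.214656/0.105287 − 1 = 1.0388.
Thus α = 0.312·1.0388 = 0.324 and β = 0.688·1.0388 = 0.715.

α = 0.324, β = 0.715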